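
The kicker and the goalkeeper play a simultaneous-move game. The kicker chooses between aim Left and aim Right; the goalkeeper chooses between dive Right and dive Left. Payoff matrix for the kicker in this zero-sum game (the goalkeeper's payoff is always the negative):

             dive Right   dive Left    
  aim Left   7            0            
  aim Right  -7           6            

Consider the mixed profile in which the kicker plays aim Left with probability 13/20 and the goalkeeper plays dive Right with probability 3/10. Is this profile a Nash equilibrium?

Yes

Check the goalkeeper's indifference given the kicker's mix p = 13/20:
  payoff from dive Right = -21/10; payoff from dive Left = -21/10 — equal.
Check the kicker's indifference given the goalkeeper's mix q = 3/10:
  payoff from aim Left = 21/10; payoff from aim Right = 21/10 — equal.
Both players are indifferent, so neither can profitably deviate.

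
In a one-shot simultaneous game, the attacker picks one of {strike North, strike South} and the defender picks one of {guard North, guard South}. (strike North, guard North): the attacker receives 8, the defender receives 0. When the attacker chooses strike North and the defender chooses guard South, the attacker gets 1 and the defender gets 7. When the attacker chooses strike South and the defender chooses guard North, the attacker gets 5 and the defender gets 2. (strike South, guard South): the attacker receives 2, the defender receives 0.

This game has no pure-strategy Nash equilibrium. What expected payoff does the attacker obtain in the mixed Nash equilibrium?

11/4

The attacker's indifference between strike North and strike South determines the defender's mixing probability q:
  the attacker's expected payoff from strike North: q·8 + (1−q)·1 = 7q + 1
  the attacker's expected payoff from strike South: q·5 + (1−q)·2 = 3q + 2
  7q + 1 = 3q + 2  ⇒  4q = 1  ⇒  q = 1/4.
At equilibrium the attacker is indifferent across rows, so the attacker's payoff equals the payoff from strike North: (1/4)·8 + (3/4)·1 = 11/4.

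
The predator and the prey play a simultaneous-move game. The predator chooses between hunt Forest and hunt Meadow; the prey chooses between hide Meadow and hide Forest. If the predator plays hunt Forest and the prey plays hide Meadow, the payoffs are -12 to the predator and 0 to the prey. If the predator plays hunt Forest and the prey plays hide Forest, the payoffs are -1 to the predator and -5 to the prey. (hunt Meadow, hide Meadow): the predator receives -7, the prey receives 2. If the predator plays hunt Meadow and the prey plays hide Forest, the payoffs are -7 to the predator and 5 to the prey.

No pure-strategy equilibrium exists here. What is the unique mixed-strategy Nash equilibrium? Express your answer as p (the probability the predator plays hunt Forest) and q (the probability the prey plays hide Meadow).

In a mixed equilibrium the prey is indifferent between hide Meadow and hide Forest; this condition fixes p.
  the prey's payoff from hide Meadow: p·0 + (1−p)·2 = -2p + 2
  the prey's payoff from hide Forest: p·(-5) + (1−p)·5 = -10p + 5
  -2p + 2 = -10p + 5  ⇒  8p = 3  ⇒  p = 3/8.
In a mixed equilibrium the predator is indifferent between hunt Forest and hunt Meadow; this condition fixes q.
  the predator's expected payoff from hunt Forest: q·(-12) + (1−q)·(-1) = -11q - 1
  the predator's expected payoff from hunt Meadow: q·(-7) + (1−q)·(-7) = -7
  -11q - 1 = -7  ⇒  -11q = -6  ⇒  q = 6/11.

p = 3/8, q = 6/11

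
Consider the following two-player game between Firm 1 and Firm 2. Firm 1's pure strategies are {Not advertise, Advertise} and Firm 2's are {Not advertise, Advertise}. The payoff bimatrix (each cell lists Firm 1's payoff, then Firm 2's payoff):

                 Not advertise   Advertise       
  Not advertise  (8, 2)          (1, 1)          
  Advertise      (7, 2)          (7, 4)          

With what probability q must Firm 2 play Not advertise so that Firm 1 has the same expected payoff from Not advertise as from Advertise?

Firm 1's indifference between Not advertise and Advertise determines Firm 2's mixing probability q:
  Firm 1's payoff to Not advertise: q·8 + (1−q)·1 = 7q + 1
  Firm 1's payoff to Advertise: q·7 + (1−q)·7 = 7
  7q + 1 = 7  ⇒  7q = 6  ⇒  q = 6/7.

q = 6/7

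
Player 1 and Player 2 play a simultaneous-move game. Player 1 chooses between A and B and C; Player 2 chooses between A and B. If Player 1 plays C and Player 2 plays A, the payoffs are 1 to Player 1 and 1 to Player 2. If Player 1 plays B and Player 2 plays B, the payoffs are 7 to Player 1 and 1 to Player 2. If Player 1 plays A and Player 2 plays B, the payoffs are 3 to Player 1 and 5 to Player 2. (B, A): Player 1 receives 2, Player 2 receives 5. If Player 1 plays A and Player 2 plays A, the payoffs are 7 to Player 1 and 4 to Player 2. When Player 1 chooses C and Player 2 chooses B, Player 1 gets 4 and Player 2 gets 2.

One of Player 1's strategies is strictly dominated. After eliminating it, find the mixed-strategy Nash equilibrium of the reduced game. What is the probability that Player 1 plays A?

p = 4/5

Player 1's strategy C is strictly dominated by B: 2 > 1 and 7 > 4. Eliminate C.
Set Player 2's expected payoff from A equal to that from B:
  Player 2's expected payoff from A: p·4 + (1−p)·5 = -p + 5
  Player 2's expected payoff from B: p·5 + (1−p)·1 = 4p + 1
  -p + 5 = 4p + 1  ⇒  -5p = -4  ⇒  p = 4/5.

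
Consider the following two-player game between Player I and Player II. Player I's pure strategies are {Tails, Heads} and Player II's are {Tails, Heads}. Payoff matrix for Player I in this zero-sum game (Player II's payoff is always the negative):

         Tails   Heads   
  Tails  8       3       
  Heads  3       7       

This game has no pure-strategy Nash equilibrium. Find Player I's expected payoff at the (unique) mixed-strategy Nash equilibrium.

Player II's mix must leave Player I indifferent between Tails and Heads.
  Player I's payoff from Tails: q·8 + (1−q)·3 = 5q + 3
  Player I's payoff from Heads: q·3 + (1−q)·7 = -4q + 7
  5q + 3 = -4q + 7  ⇒  9q = 4  ⇒  q = 4/9.
At equilibrium Player I is indifferent across rows, so Player I's payoff equals the payoff from Tails: (4/9)·8 + (5/9)·3 = 47/9.

47/9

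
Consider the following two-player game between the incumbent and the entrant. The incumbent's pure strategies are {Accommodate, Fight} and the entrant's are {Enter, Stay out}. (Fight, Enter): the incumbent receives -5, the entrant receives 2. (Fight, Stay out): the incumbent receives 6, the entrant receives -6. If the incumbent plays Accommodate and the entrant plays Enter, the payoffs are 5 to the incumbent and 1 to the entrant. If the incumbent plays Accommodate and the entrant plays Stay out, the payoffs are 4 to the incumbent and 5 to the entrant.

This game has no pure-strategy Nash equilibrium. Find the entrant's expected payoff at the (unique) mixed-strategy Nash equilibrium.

4/3

The entrant's indifference between Enter and Stay out determines the incumbent's mixing probability p:
  the entrant's payoff to Enter: p·1 + (1−p)·2 = -p + 2
  the entrant's payoff to Stay out: p·5 + (1−p)·(-6) = 11p - 6
  -p + 2 = 11p - 6  ⇒  -12p = -8  ⇒  p = 2/3.
At equilibrium the entrant is indifferent across columns, so the entrant's payoff equals the payoff from Enter: (2/3)·1 + (1/3)·2 = 4/3.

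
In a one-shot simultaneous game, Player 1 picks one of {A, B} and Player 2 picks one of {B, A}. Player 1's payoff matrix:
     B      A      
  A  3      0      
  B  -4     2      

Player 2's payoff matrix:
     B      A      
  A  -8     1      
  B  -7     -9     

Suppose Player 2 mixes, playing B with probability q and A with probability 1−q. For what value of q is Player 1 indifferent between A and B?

For Player 1 to be willing to mix, Player 1 must be indifferent between A and B, which pins down Player 2's mix.
  Player 1's payoff from A: q·3 + (1−q)·0 = 3q
  Player 1's payoff from B: q·(-4) + (1−q)·2 = -6q + 2
  3q = -6q + 2  ⇒  9q = 2  ⇒  q = 2/9.

q = 2/9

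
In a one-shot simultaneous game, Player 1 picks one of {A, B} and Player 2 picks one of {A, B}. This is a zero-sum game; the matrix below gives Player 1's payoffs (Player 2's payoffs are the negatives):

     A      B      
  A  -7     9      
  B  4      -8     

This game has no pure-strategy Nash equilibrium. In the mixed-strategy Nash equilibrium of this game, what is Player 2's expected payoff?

5/7

Set Player 2's expected payoff from A equal to that from B:
  Player 2's payoff from A: p·7 + (1−p)·(-4) = 11p - 4
  Player 2's payoff from B: p·(-9) + (1−p)·8 = -17p + 8
  11p - 4 = -17p + 8  ⇒  28p = 12  ⇒  p = 3/7.
At equilibrium Player 2 is indifferent across columns, so Player 2's payoff equals the payoff from A: (3/7)·7 + (4/7)·(-4) = 5/7.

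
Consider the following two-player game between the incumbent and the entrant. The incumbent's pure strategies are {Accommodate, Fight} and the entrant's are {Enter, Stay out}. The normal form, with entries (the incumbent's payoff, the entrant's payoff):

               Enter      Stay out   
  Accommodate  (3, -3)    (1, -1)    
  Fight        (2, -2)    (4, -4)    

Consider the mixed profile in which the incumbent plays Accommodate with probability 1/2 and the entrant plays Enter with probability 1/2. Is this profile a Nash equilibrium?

Given the entrant's mix q = 1/2, the incumbent's payoff from Accommodate is 2 but from Fight is 3. The incumbent strictly prefers Fight, so the incumbent would not mix.
So the proposed profile is not a Nash equilibrium.

No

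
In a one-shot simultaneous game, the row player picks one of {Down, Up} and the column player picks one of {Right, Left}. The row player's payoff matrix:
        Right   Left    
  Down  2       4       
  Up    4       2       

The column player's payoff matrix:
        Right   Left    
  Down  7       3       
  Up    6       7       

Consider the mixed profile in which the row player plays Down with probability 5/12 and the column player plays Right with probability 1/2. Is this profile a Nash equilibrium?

No

Given the row player's mix p = 5/12, the column player's payoff from Right is 77/12 but from Left is 16/3. The column player strictly prefers Right, so the column player would not mix.
So the proposed profile is not a Nash equilibrium.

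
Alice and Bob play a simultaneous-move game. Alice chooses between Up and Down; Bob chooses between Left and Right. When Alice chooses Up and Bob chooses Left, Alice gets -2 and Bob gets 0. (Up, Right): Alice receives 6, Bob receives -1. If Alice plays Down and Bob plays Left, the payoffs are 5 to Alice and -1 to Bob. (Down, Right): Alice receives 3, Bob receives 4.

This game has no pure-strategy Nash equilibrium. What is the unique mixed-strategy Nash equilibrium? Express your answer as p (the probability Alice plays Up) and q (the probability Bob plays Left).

Bob's indifference between Left and Right determines Alice's mixing probability p:
  Bob's expected payoff from Left: p·0 + (1−p)·(-1) = p - 1
  Bob's expected payoff from Right: p·(-1) + (1−p)·4 = -5p + 4
  p - 1 = -5p + 4  ⇒  6p = 5  ⇒  p = 5/6.
Set Alice's expected payoff from Up equal to that from Down:
  Alice's payoff from Up: q·(-2) + (1−q)·6 = -8q + 6
  Alice's payoff from Down: q·5 + (1−q)·3 = 2q + 3
  -8q + 6 = 2q + 3  ⇒  -10q = -3  ⇒  q = 3/10.

p = 5/6, q = 3/10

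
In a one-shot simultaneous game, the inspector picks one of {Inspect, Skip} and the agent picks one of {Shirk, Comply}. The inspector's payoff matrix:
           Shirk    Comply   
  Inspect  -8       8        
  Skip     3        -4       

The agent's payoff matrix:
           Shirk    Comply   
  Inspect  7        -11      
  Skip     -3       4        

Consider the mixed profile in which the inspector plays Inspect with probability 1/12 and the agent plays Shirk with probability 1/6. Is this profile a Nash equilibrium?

No

Given the inspector's mix p = 1/12, the agent's payoff from Shirk is -13/6 but from Comply is 11/4. The agent strictly prefers Comply, so the agent would not mix.
So the proposed profile is not a Nash equilibrium.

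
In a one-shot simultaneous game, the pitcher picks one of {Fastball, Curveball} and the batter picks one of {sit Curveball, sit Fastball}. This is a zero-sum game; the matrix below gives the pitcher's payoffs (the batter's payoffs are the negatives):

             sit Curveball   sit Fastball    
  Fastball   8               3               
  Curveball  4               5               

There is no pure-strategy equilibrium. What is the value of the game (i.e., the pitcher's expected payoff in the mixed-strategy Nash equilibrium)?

v = 14/3

Set the pitcher's expected payoff from Fastball equal to that from Curveball:
  the pitcher's expected payoff from Fastball: q·8 + (1−q)·3 = 5q + 3
  the pitcher's expected payoff from Curveball: q·4 + (1−q)·5 = -q + 5
  5q + 3 = -q + 5  ⇒  6q = 2  ⇒  q = 1/3.
The value is the pitcher's expected payoff against this mix (using Fastball): (1/3)·8 + (2/3)·3 = 14/3.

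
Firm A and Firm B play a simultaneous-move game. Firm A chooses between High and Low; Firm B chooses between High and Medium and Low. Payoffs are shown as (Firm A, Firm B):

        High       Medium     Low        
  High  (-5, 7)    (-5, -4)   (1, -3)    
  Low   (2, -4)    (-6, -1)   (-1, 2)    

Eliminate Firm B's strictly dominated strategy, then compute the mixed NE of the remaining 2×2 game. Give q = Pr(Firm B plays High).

q = 2/9

Firm B's strategy Medium is strictly dominated by Low: -3 > -4 and 2 > -1. Eliminate Medium.
For Firm A to be willing to mix, Firm A must be indifferent between High and Low, which pins down Firm B's mix.
  Firm A's payoff to High: q·(-5) + (1−q)·1 = -6q + 1
  Firm A's payoff to Low: q·2 + (1−q)·(-1) = 3q - 1
  -6q + 1 = 3q - 1  ⇒  -9q = -2  ⇒  q = 2/9.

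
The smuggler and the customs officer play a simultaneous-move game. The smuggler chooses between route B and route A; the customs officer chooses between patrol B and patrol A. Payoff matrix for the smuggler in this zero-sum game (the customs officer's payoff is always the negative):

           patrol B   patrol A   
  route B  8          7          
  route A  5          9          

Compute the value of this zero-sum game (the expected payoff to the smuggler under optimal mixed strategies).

v = 37/5

For the smuggler to be willing to mix, the smuggler must be indifferent between route B and route A, which pins down the customs officer's mix.
  the smuggler's payoff from route B: q·8 + (1−q)·7 = q + 7
  the smuggler's payoff from route A: q·5 + (1−q)·9 = -4q + 9
  q + 7 = -4q + 9  ⇒  5q = 2  ⇒  q = 2/5.
The value is the smuggler's expected payoff against this mix (using route B): (2/5)·8 + (3/5)·7 = 37/5.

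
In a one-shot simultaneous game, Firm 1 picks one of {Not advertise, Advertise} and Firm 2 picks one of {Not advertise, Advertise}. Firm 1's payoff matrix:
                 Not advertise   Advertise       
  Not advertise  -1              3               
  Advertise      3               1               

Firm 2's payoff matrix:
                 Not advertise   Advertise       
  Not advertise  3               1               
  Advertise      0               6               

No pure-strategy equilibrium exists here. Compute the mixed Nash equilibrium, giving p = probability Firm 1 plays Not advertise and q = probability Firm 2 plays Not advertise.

p = 3/4, q = 1/3

In a mixed equilibrium Firm 2 is indifferent between Not advertise and Advertise; this condition fixes p.
  Firm 2's payoff from Not advertise: p·3 + (1−p)·0 = 3p
  Firm 2's payoff from Advertise: p·1 + (1−p)·6 = -5p + 6
  3p = -5p + 6  ⇒  8p = 6  ⇒  p = 3/4.
Set Firm 1's expected payoff from Not advertise equal to that from Advertise:
  Firm 1's expected payoff from Not advertise: q·(-1) + (1−q)·3 = -4q + 3
  Firm 1's expected payoff from Advertise: q·3 + (1−q)·1 = 2q + 1
  -4q + 3 = 2q + 1  ⇒  -6q = -2  ⇒  q = 1/3.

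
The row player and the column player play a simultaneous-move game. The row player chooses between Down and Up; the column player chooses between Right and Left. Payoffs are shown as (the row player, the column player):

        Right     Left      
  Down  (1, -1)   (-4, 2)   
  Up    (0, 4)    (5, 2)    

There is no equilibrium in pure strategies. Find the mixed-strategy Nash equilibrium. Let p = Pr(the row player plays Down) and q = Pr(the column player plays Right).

For the column player to be willing to mix, the column player must be indifferent between Right and Left, which pins down the row player's mix.
  the column player's payoff from Right: p·(-1) + (1−p)·4 = -5p + 4
  the column player's payoff from Left: p·2 + (1−p)·2 = 2
  -5p + 4 = 2  ⇒  -5p = -2  ⇒  p = 2/5.
In a mixed equilibrium the row player is indifferent between Down and Up; this condition fixes q.
  the row player's expected payoff from Down: q·1 + (1−q)·(-4) = 5q - 4
  the row player's expected payoff from Up: q·0 + (1−q)·5 = -5q + 5
  5q - 4 = -5q + 5  ⇒  10q = 9  ⇒  q = 9/10.

p = 2/5, q = 9/10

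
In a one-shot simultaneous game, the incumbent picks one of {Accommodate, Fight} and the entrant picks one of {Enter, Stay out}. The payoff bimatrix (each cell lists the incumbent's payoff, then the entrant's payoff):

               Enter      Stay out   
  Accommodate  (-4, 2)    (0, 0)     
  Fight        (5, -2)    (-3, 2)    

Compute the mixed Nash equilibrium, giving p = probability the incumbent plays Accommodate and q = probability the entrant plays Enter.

p = 2/3, q = 1/4

For the entrant to be willing to mix, the entrant must be indifferent between Enter and Stay out, which pins down the incumbent's mix.
  the entrant's expected payoff from Enter: p·2 + (1−p)·(-2) = 4p - 2
  the entrant's expected payoff from Stay out: p·0 + (1−p)·2 = -2p + 2
  4p - 2 = -2p + 2  ⇒  6p = 4  ⇒  p = 2/3.
For the incumbent to be willing to mix, the incumbent must be indifferent between Accommodate and Fight, which pins down the entrant's mix.
  the incumbent's payoff to Accommodate: q·(-4) + (1−q)·0 = -4q
  the incumbent's payoff to Fight: q·5 + (1−q)·(-3) = 8q - 3
  -4q = 8q - 3  ⇒  -12q = -3  ⇒  q = 1/4.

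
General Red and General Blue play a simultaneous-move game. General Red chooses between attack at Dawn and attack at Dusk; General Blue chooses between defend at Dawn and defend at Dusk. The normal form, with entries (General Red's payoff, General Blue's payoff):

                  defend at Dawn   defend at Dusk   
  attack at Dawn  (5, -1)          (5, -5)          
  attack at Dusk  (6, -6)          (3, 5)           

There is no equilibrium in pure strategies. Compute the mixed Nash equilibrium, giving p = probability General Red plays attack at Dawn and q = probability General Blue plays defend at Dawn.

For General Blue to be willing to mix, General Blue must be indifferent between defend at Dawn and defend at Dusk, which pins down General Red's mix.
  General Blue's expected payoff from defend at Dawn: p·(-1) + (1−p)·(-6) = 5p - 6
  General Blue's expected payoff from defend at Dusk: p·(-5) + (1−p)·5 = -10p + 5
  5p - 6 = -10p + 5  ⇒  15p = 11  ⇒  p = 11/15.
General Blue's mix must leave General Red indifferent between attack at Dawn and attack at Dusk.
  General Red's payoff from attack at Dawn: q·5 + (1−q)·5 = 5
  General Red's payoff from attack at Dusk: q·6 + (1−q)·3 = 3q + 3
  5 = 3q + 3  ⇒  -3q = -2  ⇒  q = 2/3.

p = 11/15, q = 2/3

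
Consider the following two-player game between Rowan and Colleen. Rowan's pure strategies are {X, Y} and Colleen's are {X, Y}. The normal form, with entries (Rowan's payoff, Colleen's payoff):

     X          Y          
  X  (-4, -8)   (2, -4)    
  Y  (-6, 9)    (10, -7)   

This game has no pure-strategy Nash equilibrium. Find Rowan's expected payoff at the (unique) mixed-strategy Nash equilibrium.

Colleen's mix must leave Rowan indifferent between X and Y.
  Rowan's payoff from X: q·(-4) + (1−q)·2 = -6q + 2
  Rowan's payoff from Y: q·(-6) + (1−q)·10 = -16q + 10
  -6q + 2 = -16q + 10  ⇒  10q = 8  ⇒  q = 4/5.
At equilibrium Rowan is indifferent across rows, so Rowan's payoff equals the payoff from X: (4/5)·(-4) + (1/5)·2 = -14/5.

-14/5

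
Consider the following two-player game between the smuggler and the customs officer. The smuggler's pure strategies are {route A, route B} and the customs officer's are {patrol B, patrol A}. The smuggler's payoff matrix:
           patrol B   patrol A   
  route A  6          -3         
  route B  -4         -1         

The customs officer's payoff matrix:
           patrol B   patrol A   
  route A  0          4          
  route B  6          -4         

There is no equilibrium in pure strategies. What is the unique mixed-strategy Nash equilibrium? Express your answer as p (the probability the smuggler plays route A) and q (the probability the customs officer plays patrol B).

The smuggler's mix must leave the customs officer indifferent between patrol B and patrol A.
  the customs officer's payoff to patrol B: p·0 + (1−p)·6 = -6p + 6
  the customs officer's payoff to patrol A: p·4 + (1−p)·(-4) = 8p - 4
  -6p + 6 = 8p - 4  ⇒  -14p = -10  ⇒  p = 5/7.
In a mixed equilibrium the smuggler is indifferent between route A and route B; this condition fixes q.
  the smuggler's expected payoff from route A: q·6 + (1−q)·(-3) = 9q - 3
  the smuggler's expected payoff from route B: q·(-4) + (1−q)·(-1) = -3q - 1
  9q - 3 = -3q - 1  ⇒  12q = 2  ⇒  q = 1/6.

p = 5/7, q = 1/6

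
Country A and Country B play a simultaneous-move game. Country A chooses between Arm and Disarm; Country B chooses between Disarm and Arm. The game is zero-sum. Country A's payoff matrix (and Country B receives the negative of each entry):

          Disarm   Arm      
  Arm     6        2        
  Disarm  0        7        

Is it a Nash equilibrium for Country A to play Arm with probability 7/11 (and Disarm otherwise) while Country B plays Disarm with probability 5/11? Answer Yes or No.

Check Country B's indifference given Country A's mix p = 7/11:
  payoff from Disarm = -42/11; payoff from Arm = -42/11 — equal.
Check Country A's indifference given Country B's mix q = 5/11:
  payoff from Arm = 42/11; payoff from Disarm = 42/11 — equal.
Both players are indifferent, so neither can profitably deviate.

Yes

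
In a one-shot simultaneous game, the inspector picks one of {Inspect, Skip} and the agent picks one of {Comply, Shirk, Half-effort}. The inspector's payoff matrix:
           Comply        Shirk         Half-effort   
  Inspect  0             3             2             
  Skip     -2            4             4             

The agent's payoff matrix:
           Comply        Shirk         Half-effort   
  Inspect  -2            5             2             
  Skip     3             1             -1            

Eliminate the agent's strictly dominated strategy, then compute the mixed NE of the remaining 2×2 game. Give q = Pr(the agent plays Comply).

The agent's strategy Half-effort is strictly dominated by Shirk: 5 > 2 and 1 > -1. Eliminate Half-effort.
In a mixed equilibrium the inspector is indifferent between Inspect and Skip; this condition fixes q.
  the inspector's payoff from Inspect: q·0 + (1−q)·3 = -3q + 3
  the inspector's payoff from Skip: q·(-2) + (1−q)·4 = -6q + 4
  -3q + 3 = -6q + 4  ⇒  3q = 1  ⇒  q = 1/3.

q = 1/3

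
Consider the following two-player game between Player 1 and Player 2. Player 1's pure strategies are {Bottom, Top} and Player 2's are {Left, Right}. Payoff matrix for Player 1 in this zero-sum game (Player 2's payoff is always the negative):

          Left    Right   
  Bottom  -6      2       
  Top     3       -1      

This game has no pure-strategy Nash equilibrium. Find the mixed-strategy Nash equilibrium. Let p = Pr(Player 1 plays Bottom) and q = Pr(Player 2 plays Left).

p = 1/3, q = 1/4

Player 1's mix must leave Player 2 indifferent between Left and Right.
  Player 2's expected payoff from Left: p·6 + (1−p)·(-3) = 9p - 3
  Player 2's expected payoff from Right: p·(-2) + (1−p)·1 = -3p + 1
  9p - 3 = -3p + 1  ⇒  12p = 4  ⇒  p = 1/3.
Set Player 1's expected payoff from Bottom equal to that from Top:
  Player 1's expected payoff from Bottom: q·(-6) + (1−q)·2 = -8q + 2
  Player 1's expected payoff from Top: q·3 + (1−q)·(-1) = 4q - 1
  -8q + 2 = 4q - 1  ⇒  -12q = -3  ⇒  q = 1/4.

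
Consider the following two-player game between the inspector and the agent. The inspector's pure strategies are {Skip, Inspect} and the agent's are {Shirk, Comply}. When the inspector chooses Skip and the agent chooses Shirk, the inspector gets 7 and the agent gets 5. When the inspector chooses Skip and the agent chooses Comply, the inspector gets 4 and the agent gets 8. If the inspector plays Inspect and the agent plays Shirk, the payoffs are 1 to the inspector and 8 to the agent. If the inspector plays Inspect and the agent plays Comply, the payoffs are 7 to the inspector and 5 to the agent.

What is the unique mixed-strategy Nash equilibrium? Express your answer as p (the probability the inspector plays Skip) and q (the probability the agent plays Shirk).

p = 1/2, q = 1/3

For the agent to be willing to mix, the agent must be indifferent between Shirk and Comply, which pins down the inspector's mix.
  the agent's expected payoff from Shirk: p·5 + (1−p)·8 = -3p + 8
  the agent's expected payoff from Comply: p·8 + (1−p)·5 = 3p + 5
  -3p + 8 = 3p + 5  ⇒  -6p = -3  ⇒  p = 1/2.
Set the inspector's expected payoff from Skip equal to that from Inspect:
  the inspector's expected payoff from Skip: q·7 + (1−q)·4 = 3q + 4
  the inspector's expected payoff from Inspect: q·1 + (1−q)·7 = -6q + 7
  3q + 4 = -6q + 7  ⇒  9q = 3  ⇒  q = 1/3.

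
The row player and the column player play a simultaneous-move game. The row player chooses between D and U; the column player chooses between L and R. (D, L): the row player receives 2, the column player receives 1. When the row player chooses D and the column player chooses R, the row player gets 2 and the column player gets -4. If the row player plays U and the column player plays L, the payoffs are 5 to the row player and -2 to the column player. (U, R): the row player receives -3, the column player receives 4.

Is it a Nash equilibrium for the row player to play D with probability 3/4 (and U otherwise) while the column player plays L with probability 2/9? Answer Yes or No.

No

Given the row player's mix p = 3/4, the column player's payoff from L is 1/4 but from R is -2. The column player strictly prefers L, so the column player would not mix.
So the proposed profile is not a Nash equilibrium.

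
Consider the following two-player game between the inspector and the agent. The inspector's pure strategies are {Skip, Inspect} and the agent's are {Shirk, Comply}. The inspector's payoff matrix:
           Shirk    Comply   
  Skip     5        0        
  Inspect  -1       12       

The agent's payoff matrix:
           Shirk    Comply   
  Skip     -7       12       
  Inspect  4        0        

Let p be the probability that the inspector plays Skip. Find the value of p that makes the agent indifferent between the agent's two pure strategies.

p = 4/23

In a mixed equilibrium the agent is indifferent between Shirk and Comply; this condition fixes p.
  the agent's expected payoff from Shirk: p·(-7) + (1−p)·4 = -11p + 4
  the agent's expected payoff from Comply: p·12 + (1−p)·0 = 12p
  -11p + 4 = 12p  ⇒  -23p = -4  ⇒  p = 4/23.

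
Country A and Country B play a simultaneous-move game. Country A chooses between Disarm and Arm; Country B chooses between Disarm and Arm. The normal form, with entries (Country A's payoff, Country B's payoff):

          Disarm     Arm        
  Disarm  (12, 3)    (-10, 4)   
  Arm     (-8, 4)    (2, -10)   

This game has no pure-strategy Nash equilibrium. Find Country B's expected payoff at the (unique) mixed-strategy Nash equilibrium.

Set Country B's expected payoff from Disarm equal to that from Arm:
  Country B's expected payoff from Disarm: p·3 + (1−p)·4 = -p + 4
  Country B's expected payoff from Arm: p·4 + (1−p)·(-10) = 14p - 10
  -p + 4 = 14p - 10  ⇒  -15p = -14  ⇒  p = 14/15.
At equilibrium Country B is indifferent across columns, so Country B's payoff equals the payoff from Disarm: (14/15)·3 + (1/15)·4 = 46/15.

46/15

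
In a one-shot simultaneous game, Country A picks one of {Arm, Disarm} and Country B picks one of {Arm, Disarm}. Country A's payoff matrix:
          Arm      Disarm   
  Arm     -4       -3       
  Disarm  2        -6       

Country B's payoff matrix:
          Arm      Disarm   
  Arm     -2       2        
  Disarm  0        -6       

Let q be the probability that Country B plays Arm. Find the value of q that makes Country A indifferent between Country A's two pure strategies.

In a mixed equilibrium Country A is indifferent between Arm and Disarm; this condition fixes q.
  Country A's payoff from Arm: q·(-4) + (1−q)·(-3) = -q - 3
  Country A's payoff from Disarm: q·2 + (1−q)·(-6) = 8q - 6
  -q - 3 = 8q - 6  ⇒  -9q = -3  ⇒  q = 1/3.

q = 1/3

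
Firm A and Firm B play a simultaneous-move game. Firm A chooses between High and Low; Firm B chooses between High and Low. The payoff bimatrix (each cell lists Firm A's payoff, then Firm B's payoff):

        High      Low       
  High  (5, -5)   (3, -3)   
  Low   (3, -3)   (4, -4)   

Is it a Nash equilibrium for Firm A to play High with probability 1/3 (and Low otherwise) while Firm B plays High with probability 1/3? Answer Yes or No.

Check Firm B's indifference given Firm A's mix p = 1/3:
  payoff from High = -11/3; payoff from Low = -11/3 — equal.
Check Firm A's indifference given Firm B's mix q = 1/3:
  payoff from High = 11/3; payoff from Low = 11/3 — equal.
Both players are indifferent, so neither can profitably deviate.

Yes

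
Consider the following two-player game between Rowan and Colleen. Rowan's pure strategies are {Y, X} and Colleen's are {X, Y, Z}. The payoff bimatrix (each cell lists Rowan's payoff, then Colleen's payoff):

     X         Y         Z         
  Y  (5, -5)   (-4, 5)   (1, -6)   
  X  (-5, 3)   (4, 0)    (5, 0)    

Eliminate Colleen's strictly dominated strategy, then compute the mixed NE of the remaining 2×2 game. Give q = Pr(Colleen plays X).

q = 4/9

Colleen's strategy Z is strictly dominated by X: -5 > -6 and 3 > 0. Eliminate Z.
In a mixed equilibrium Rowan is indifferent between Y and X; this condition fixes q.
  Rowan's payoff from Y: q·5 + (1−q)·(-4) = 9q - 4
  Rowan's payoff from X: q·(-5) + (1−q)·4 = -9q + 4
  9q - 4 = -9q + 4  ⇒  18q = 8  ⇒  q = 4/9.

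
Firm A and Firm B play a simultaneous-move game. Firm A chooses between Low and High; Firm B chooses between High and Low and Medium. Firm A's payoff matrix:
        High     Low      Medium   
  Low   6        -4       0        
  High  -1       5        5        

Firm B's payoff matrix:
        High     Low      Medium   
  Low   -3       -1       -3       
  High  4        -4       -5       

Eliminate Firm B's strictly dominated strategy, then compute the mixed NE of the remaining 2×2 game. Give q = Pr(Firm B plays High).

q = 9/16

Firm B's strategy Medium is strictly dominated by Low: -1 > -3 and -4 > -5. Eliminate Medium.
Set Firm A's expected payoff from Low equal to that from High:
  Firm A's expected payoff from Low: q·6 + (1−q)·(-4) = 10q - 4
  Firm A's expected payoff from High: q·(-1) + (1−q)·5 = -6q + 5
  10q - 4 = -6q + 5  ⇒  16q = 9  ⇒  q = 9/16.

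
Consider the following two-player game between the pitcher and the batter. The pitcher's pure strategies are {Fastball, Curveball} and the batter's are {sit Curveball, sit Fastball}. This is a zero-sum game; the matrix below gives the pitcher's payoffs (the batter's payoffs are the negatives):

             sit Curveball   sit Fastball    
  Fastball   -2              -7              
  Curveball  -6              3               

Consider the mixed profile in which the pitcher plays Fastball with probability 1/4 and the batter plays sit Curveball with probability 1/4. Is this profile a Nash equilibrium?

No

Given the pitcher's mix p = 1/4, the batter's payoff from sit Curveball is 5 but from sit Fastball is -1/2. The batter strictly prefers sit Curveball, so the batter would not mix.
So the proposed profile is not a Nash equilibrium.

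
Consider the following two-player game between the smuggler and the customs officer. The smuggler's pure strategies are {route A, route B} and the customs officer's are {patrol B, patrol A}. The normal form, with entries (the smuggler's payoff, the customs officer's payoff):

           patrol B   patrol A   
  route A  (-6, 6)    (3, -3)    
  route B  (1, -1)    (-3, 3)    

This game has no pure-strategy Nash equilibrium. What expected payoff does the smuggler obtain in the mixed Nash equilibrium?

Set the smuggler's expected payoff from route A equal to that from route B:
  the smuggler's payoff from route A: q·(-6) + (1−q)·3 = -9q + 3
  the smuggler's payoff from route B: q·1 + (1−q)·(-3) = 4q - 3
  -9q + 3 = 4q - 3  ⇒  -13q = -6  ⇒  q = 6/13.
At equilibrium the smuggler is indifferent across rows, so the smuggler's payoff equals the payoff from route A: (6/13)·(-6) + (7/13)·3 = -15/13.

-15/13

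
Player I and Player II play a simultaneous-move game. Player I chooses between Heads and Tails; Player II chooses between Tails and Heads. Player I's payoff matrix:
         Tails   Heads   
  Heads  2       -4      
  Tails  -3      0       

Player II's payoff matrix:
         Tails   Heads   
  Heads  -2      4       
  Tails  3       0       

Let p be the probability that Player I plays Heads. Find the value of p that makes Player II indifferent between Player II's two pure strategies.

For Player II to be willing to mix, Player II must be indifferent between Tails and Heads, which pins down Player I's mix.
  Player II's payoff to Tails: p·(-2) + (1−p)·3 = -5p + 3
  Player II's payoff to Heads: p·4 + (1−p)·0 = 4p
  -5p + 3 = 4p  ⇒  -9p = -3  ⇒  p = 1/3.

p = 1/3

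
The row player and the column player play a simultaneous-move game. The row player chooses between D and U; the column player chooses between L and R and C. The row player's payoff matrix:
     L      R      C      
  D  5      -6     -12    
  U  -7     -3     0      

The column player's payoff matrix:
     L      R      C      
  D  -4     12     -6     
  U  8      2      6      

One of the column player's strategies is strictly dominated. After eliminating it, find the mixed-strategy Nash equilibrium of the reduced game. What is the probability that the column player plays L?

The column player's strategy C is strictly dominated by L: -4 > -6 and 8 > 6. Eliminate C.
In a mixed equilibrium the row player is indifferent between D and U; this condition fixes q.
  the row player's payoff from D: q·5 + (1−q)·(-6) = 11q - 6
  the row player's payoff from U: q·(-7) + (1−q)·(-3) = -4q - 3
  11q - 6 = -4q - 3  ⇒  15q = 3  ⇒  q = 1/5.

q = 1/5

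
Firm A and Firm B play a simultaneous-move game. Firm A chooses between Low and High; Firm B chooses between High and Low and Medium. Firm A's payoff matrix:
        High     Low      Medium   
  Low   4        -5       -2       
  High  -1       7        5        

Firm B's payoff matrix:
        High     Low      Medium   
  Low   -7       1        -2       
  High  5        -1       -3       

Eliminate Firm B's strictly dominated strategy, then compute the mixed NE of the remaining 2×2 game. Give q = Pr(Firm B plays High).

Firm B's strategy Medium is strictly dominated by Low: 1 > -2 and -1 > -3. Eliminate Medium.
Set Firm A's expected payoff from Low equal to that from High:
  Firm A's payoff from Low: q·4 + (1−q)·(-5) = 9q - 5
  Firm A's payoff from High: q·(-1) + (1−q)·7 = -8q + 7
  9q - 5 = -8q + 7  ⇒  17q = 12  ⇒  q = 12/17.

q = 12/17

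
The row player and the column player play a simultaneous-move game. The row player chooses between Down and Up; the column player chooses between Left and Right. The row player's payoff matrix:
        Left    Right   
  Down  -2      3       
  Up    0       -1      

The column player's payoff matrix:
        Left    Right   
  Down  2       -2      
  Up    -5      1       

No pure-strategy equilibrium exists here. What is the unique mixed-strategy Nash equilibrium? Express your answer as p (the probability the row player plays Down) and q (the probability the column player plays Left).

Set the column player's expected payoff from Left equal to that from Right:
  the column player's expected payoff from Left: p·2 + (1−p)·(-5) = 7p - 5
  the column player's expected payoff from Right: p·(-2) + (1−p)·1 = -3p + 1
  7p - 5 = -3p + 1  ⇒  10p = 6  ⇒  p = 3/5.
For the row player to be willing to mix, the row player must be indifferent between Down and Up, which pins down the column player's mix.
  the row player's expected payoff from Down: q·(-2) + (1−q)·3 = -5q + 3
  the row player's expected payoff from Up: q·0 + (1−q)·(-1) = q - 1
  -5q + 3 = q - 1  ⇒  -6q = -4  ⇒  q = 2/3.

p = 3/5, q = 2/3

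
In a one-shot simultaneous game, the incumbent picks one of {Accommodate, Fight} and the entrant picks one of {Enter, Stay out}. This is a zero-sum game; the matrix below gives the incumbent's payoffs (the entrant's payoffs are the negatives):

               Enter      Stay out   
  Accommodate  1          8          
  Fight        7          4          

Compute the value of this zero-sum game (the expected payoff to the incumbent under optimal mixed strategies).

v = 26/5

In a mixed equilibrium the incumbent is indifferent between Accommodate and Fight; this condition fixes q.
  the incumbent's payoff to Accommodate: q·1 + (1−q)·8 = -7q + 8
  the incumbent's payoff to Fight: q·7 + (1−q)·4 = 3q + 4
  -7q + 8 = 3q + 4  ⇒  -10q = -4  ⇒  q = 2/5.
The value is the incumbent's expected payoff against this mix (using Accommodate): (2/5)·1 + (3/5)·8 = 26/5.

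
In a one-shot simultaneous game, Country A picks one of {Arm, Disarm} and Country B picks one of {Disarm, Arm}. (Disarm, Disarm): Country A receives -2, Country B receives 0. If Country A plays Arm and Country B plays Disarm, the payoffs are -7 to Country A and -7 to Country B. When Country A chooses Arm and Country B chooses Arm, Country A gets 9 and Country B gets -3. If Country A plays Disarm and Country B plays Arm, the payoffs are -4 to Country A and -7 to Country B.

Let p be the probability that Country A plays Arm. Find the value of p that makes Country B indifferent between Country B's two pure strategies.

p = 7/11

Country B's indifference between Disarm and Arm determines Country A's mixing probability p:
  Country B's expected payoff from Disarm: p·(-7) + (1−p)·0 = -7p
  Country B's expected payoff from Arm: p·(-3) + (1−p)·(-7) = 4p - 7
  -7p = 4p - 7  ⇒  -11p = -7  ⇒  p = 7/11.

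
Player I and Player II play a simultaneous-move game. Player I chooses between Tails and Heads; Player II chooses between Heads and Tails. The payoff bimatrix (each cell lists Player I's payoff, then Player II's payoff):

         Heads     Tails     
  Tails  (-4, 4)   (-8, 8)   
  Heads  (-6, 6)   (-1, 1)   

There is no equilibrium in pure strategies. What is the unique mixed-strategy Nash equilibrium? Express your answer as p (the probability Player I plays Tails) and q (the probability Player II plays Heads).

Player II's indifference between Heads and Tails determines Player I's mixing probability p:
  Player II's expected payoff from Heads: p·4 + (1−p)·6 = -2p + 6
  Player II's expected payoff from Tails: p·8 + (1−p)·1 = 7p + 1
  -2p + 6 = 7p + 1  ⇒  -9p = -5  ⇒  p = 5/9.
For Player I to be willing to mix, Player I must be indifferent between Tails and Heads, which pins down Player II's mix.
  Player I's payoff from Tails: q·(-4) + (1−q)·(-8) = 4q - 8
  Player I's payoff from Heads: q·(-6) + (1−q)·(-1) = -5q - 1
  4q - 8 = -5q - 1  ⇒  9q = 7  ⇒  q = 7/9.

p = 5/9, q = 7/9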